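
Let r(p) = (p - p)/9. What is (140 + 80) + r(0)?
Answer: 220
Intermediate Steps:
r(p) = 0 (r(p) = 0*(1/9) = 0)
(140 + 80) + r(0) = (140 + 80) + 0 = 220 + 0 = 220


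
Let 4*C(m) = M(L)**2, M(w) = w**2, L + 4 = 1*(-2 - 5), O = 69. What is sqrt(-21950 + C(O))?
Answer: I*sqrt(73159)/2 ≈ 135.24*I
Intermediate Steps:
L = -11 (L = -4 + 1*(-2 - 5) = -4 + 1*(-7) = -4 - 7 = -11)
C(m) = 14641/4 (C(m) = ((-11)**2)**2/4 = (1/4)*121**2 = (1/4)*14641 = 14641/4)
sqrt(-21950 + C(O)) = sqrt(-21950 + 14641/4) = sqrt(-73159/4) = I*sqrt(73159)/2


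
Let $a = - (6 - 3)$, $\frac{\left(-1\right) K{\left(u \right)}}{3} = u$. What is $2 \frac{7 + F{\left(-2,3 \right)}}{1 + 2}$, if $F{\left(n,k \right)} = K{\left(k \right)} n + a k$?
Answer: $\frac{32}{3} \approx 10.667$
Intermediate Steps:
$K{\left(u \right)} = - 3 u$
$a = -3$ ($a = \left(-1\right) 3 = -3$)
$F{\left(n,k \right)} = - 3 k - 3 k n$ ($F{\left(n,k \right)} = - 3 k n - 3 k = - 3 k - 3 k n$)
$2 \frac{7 + F{\left(-2,3 \right)}}{1 + 2} = 2 \frac{7 + 3 \cdot 3 \left(-1 - -2\right)}{1 + 2} = 2 \frac{7 + 3 \cdot 3 \left(-1 + 2\right)}{3} = 2 \left(7 + 3 \cdot 3 \cdot 1\right) \frac{1}{3} = 2 \left(7 + 9\right) \frac{1}{3} = 2 \cdot 16 \cdot \frac{1}{3} = 2 \cdot \frac{16}{3} = \frac{32}{3}$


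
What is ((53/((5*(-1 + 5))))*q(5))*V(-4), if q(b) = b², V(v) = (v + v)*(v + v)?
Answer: 4240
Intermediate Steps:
V(v) = 4*v² (V(v) = (2*v)*(2*v) = 4*v²)
((53/((5*(-1 + 5))))*q(5))*V(-4) = ((53/((5*(-1 + 5))))*5²)*(4*(-4)²) = ((53/((5*4)))*25)*(4*16) = ((53/20)*25)*64 = (265/4)*64 = 4240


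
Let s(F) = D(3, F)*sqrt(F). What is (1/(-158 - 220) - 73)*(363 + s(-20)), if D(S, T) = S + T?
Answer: -3338995/126 + 469115*I*sqrt(5)/189 ≈ -26500.0 + 5550.1*I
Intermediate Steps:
s(F) = sqrt(F)*(3 + F) (s(F) = (3 + F)*sqrt(F) = sqrt(F)*(3 + F))
(1/(-158 - 220) - 73)*(363 + s(-20)) = (1/(-158 - 220) - 73)*(363 + sqrt(-20)*(3 - 20)) = (1/(-378) - 73)*(363 + (2*I*sqrt(5))*(-17)) = (-1/378 - 73)*(363 - 34*I*sqrt(5)) = -27595*(363 - 34*I*sqrt(5))/378 = -3338995/126 + 469115*I*sqrt(5)/189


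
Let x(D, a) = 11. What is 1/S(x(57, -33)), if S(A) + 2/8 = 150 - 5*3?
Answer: 4/539 ≈ 0.0074212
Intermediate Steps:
S(A) = 539/4 (S(A) = -¼ + (150 - 5*3) = -¼ + (150 - 15) = -¼ + 135 = 539/4)
1/S(x(57, -33)) = 1/(539/4) = 4/539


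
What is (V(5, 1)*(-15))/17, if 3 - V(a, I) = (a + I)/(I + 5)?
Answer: -30/17 ≈ -1.7647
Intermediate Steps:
V(a, I) = 3 - (I + a)/(5 + I) (V(a, I) = 3 - (a + I)/(I + 5) = 3 - (I + a)/(5 + I))
(V(5, 1)*(-15))/17 = (((15 - 1*5 + 2*1)/(5 + 1))*(-15))/17 = (((15 - 5 + 2)/6)*(-15))*(1/17) = (((⅙)*12)*(-15))*(1/17) = (2*(-15))*(1/17) = -30*1/17 = -30/17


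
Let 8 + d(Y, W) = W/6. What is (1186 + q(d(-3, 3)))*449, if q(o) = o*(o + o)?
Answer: 1166053/2 ≈ 5.8303e+5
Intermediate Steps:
d(Y, W) = -8 + W/6
q(o) = 2*o² (q(o) = o*(2*o) = 2*o²)
(1186 + q(d(-3, 3)))*449 = (1186 + 2*(-8 + (⅙)*3)²)*449 = (1186 + 2*(-8 + ½)²)*449 = (1186 + 2*(-15/2)²)*449 = (1186 + 2*(225/4))*449 = (1186 + 225/2)*449 = (2597/2)*449 = 1166053/2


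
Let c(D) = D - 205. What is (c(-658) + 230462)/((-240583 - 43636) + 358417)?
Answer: 229599/74198 ≈ 3.0944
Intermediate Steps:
c(D) = -205 + D
(c(-658) + 230462)/((-240583 - 43636) + 358417) = ((-205 - 658) + 230462)/((-240583 - 43636) + 358417) = (-863 + 230462)/(-284219 + 358417) = 229599/74198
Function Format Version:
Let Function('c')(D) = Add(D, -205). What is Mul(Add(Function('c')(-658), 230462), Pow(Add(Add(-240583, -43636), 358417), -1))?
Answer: Rational(229599, 74198) ≈ 3.0944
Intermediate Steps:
Function('c')(D) = Add(-205, D)
Mul(Add(Function('c')(-658), 230462), Pow(Add(Add(-240583, -43636), 358417), -1)) = Mul(Add(Add(-205, -658), 230462), Pow(Add(Add(-240583, -43636), 358417), -1)) = Mul(Add(-863, 230462), Pow(Add(-284219, 358417), -1)) = Mul(229599, Pow(74198, -1)) = Mul(229599, Rational(1, 74198)) = Rational(229599, 74198)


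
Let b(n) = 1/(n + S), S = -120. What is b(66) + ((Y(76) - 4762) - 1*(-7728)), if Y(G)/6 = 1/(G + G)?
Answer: 6086275/2052 ≈ 2966.0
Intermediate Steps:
Y(G) = 3/G (Y(G) = 6/(G + G) = 6/((2*G)) = 6*(1/(2*G)) = 3/G)
b(n) = 1/(-120 + n) (b(n) = 1/(n - 120) = 1/(-120 + n))
b(66) + ((Y(76) - 4762) - 1*(-7728)) = 1/(-120 + 66) + ((3/76 - 4762) - 1*(-7728)) = 1/(-54) + ((3*(1/76) - 4762) + 7728) = -1/54 + ((3/76 - 4762) + 7728) = -1/54 + (-361909/76 + 7728) = -1/54 + 225419/76 = 6086275/2052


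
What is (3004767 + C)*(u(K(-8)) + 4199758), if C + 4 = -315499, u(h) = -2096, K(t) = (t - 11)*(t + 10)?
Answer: 11288621300768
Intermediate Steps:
K(t) = (-11 + t)*(10 + t)
C = -315503 (C = -4 - 315499 = -315503)
(3004767 + C)*(u(K(-8)) + 4199758) = (3004767 - 315503)*(-2096 + 4199758) = 2689264*4197662 = 11288621300768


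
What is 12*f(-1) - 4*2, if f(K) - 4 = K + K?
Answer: 16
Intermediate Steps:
f(K) = 4 + 2*K (f(K) = 4 + (K + K) = 4 + 2*K)
12*f(-1) - 4*2 = 12*(4 + 2*(-1)) - 4*2 = 12*(4 - 2) - 8 = 12*2 - 8 = 24 - 8 = 16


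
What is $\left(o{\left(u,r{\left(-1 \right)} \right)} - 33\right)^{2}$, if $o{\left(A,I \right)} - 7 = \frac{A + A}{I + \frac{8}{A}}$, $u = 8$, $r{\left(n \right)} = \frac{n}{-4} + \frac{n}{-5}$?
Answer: $\frac{188356}{841} \approx 223.97$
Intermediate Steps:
$r{\left(n \right)} = - \frac{9 n}{20}$ ($r{\left(n \right)} = n \left(- \frac{1}{4}\right) + n \left(- \frac{1}{5}\right) = - \frac{n}{4} - \frac{n}{5} = - \frac{9 n}{20}$)
$o{\left(A,I \right)} = 7 + \frac{2 A}{I + \frac{8}{A}}$ ($o{\left(A,I \right)} = 7 + \frac{A + A}{I + \frac{8}{A}} = 7 + \frac{2 A}{I + \frac{8}{A}}$)
$\left(o{\left(u,r{\left(-1 \right)} \right)} - 33\right)^{2} = \left(\frac{56 + 2 \cdot 8^{2} + 7 \cdot 8 \left(\left(- \frac{9}{20}\right) \left(-1\right)\right)}{8 + 8 \left(\left(- \frac{9}{20}\right) \left(-1\right)\right)} - 33\right)^{2} = \left(\frac{56 + 2 \cdot 64 + 7 \cdot 8 \cdot \frac{9}{20}}{8 + 8 \cdot \frac{9}{20}} - 33\right)^{2} = \left(\frac{56 + 128 + \frac{126}{5}}{8 + \frac{18}{5}} - 33\right)^{2} = \left(\frac{1}{\frac{58}{5}} \cdot \frac{1046}{5} - 33\right)^{2} = \left(\frac{5}{58} \cdot \frac{1046}{5} - 33\right)^{2} = \left(\frac{523}{29} - 33\right)^{2} = \left(- \frac{434}{29}\right)^{2} = \frac{188356}{841}$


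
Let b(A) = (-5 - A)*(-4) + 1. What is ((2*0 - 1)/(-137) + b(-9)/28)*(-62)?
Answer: 62837/1918 ≈ 32.762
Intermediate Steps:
b(A) = 21 + 4*A (b(A) = (20 + 4*A) + 1 = 21 + 4*A)
((2*0 - 1)/(-137) + b(-9)/28)*(-62) = ((2*0 - 1)/(-137) + (21 + 4*(-9))/28)*(-62) = ((0 - 1)*(-1/137) + (21 - 36)*(1/28))*(-62) = (-1*(-1/137) - 15*1/28)*(-62) = (1/137 - 15/28)*(-62) = -2027/3836*(-62) = 62837/1918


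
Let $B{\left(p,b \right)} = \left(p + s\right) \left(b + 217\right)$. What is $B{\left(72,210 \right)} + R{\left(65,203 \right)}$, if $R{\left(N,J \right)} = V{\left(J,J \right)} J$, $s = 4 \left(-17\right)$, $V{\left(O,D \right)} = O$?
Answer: $42917$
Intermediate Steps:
$s = -68$
$R{\left(N,J \right)} = J^{2}$ ($R{\left(N,J \right)} = J J = J^{2}$)
$B{\left(p,b \right)} = \left(-68 + p\right) \left(217 + b\right)$ ($B{\left(p,b \right)} = \left(p - 68\right) \left(b + 217\right) = \left(-68 + p\right) \left(217 + b\right)$)
$B{\left(72,210 \right)} + R{\left(65,203 \right)} = \left(-14756 - 14280 + 217 \cdot 72 + 210 \cdot 72\right) + 203^{2} = \left(-14756 - 14280 + 15624 + 15120\right) + 41209 = 1708 + 41209 = 42917$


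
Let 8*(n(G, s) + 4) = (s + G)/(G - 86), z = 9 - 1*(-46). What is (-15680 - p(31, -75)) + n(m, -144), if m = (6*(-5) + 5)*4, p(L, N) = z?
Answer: -5854847/372 ≈ -15739.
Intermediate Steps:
z = 55 (z = 9 + 46 = 55)
p(L, N) = 55
m = -100 (m = (-30 + 5)*4 = -25*4 = -100)
n(G, s) = -4 + (G + s)/(8*(-86 + G)) (n(G, s) = -4 + ((s + G)/(G - 86))/8 = -4 + ((G + s)/(-86 + G))/8 = -4 + (G + s)/(8*(-86 + G)))
(-15680 - p(31, -75)) + n(m, -144) = (-15680 - 1*55) + (2752 - 144 - 31*(-100))/(8*(-86 - 100)) = (-15680 - 55) + (⅛)*(2752 - 144 + 3100)/(-186) = -15735 + (⅛)*(-1/186)*5708 = -15735 - 1427/372 = -5854847/372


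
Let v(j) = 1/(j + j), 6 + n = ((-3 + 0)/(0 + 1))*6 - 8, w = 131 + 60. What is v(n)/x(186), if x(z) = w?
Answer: -1/12224 ≈ -8.1806e-5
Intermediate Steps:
w = 191
n = -32 (n = -6 + (((-3 + 0)/(0 + 1))*6 - 8) = -6 + (-3/1*6 - 8) = -6 + (-3*1*6 - 8) = -6 + (-3*6 - 8) = -6 + (-18 - 8) = -6 - 26 = -32)
x(z) = 191
v(j) = 1/(2*j)
v(n)/x(186) = ((½)/(-32))/191 = ((½)*(-1/32))*(1/191) = -1/64*1/191 = -1/12224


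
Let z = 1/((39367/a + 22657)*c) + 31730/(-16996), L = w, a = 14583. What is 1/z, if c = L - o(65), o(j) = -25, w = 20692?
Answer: -14544025379139067/27152384370058814 ≈ -0.53564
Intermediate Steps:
L = 20692
c = 20717 (c = 20692 - 1*(-25) = 20692 + 25 = 20717)
z = -27152384370058814/14544025379139067 (z = 1/((39367/14583 + 22657)*20717) + 31730/(-16996) = (1/20717)/(39367*(1/14583) + 22657) + 31730*(-1/16996) = (1/20717)/(39367/14583 + 22657) - 15865/8498 = (1/20717)/(330446398/14583) - 15865/8498 = (14583/330446398)*(1/20717) - 15865/8498 = 14583/6845858027366 - 15865/8498 = -27152384370058814/14544025379139067 ≈ -1.8669)
1/z = 1/(-27152384370058814/14544025379139067) = -14544025379139067/27152384370058814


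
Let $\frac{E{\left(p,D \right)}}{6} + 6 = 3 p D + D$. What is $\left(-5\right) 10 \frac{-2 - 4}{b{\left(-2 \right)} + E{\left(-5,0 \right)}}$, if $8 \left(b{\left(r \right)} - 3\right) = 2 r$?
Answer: $- \frac{600}{67} \approx -8.9552$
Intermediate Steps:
$b{\left(r \right)} = 3 + \frac{r}{4}$ ($b{\left(r \right)} = 3 + \frac{2 r}{8} = 3 + \frac{r}{4}$)
$E{\left(p,D \right)} = -36 + 6 D + 18 D p$ ($E{\left(p,D \right)} = -36 + 6 \left(3 p D + D\right) = -36 + 6 \left(3 D p + D\right) = -36 + 6 \left(D + 3 D p\right) = -36 + \left(6 D + 18 D p\right) = -36 + 6 D + 18 D p$)
$\left(-5\right) 10 \frac{-2 - 4}{b{\left(-2 \right)} + E{\left(-5,0 \right)}} = \left(-5\right) 10 \frac{-2 - 4}{\left(3 + \frac{1}{4} \left(-2\right)\right) + \left(-36 + 6 \cdot 0 + 18 \cdot 0 \left(-5\right)\right)} = - 50 \left(- \frac{6}{\left(3 - \frac{1}{2}\right) + \left(-36 + 0 + 0\right)}\right) = - 50 \left(- \frac{6}{\frac{5}{2} - 36}\right) = - 50 \left(- \frac{6}{- \frac{67}{2}}\right) = - 50 \left(\left(-6\right) \left(- \frac{2}{67}\right)\right) = \left(-50\right) \frac{12}{67} = - \frac{600}{67}$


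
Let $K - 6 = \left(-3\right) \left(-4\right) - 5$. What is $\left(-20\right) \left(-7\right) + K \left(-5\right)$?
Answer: $75$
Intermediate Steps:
$K = 13$ ($K = 6 - -7 = 6 + \left(12 - 5\right) = 6 + 7 = 13$)
$\left(-20\right) \left(-7\right) + K \left(-5\right) = \left(-20\right) \left(-7\right) + 13 \left(-5\right) = 140 - 65 = 75$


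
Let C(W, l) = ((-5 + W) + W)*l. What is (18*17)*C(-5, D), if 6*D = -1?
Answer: 765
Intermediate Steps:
D = -1/6 (D = (1/6)*(-1) = -1/6 ≈ -0.16667)
C(W, l) = l*(-5 + 2*W) (C(W, l) = (-5 + 2*W)*l = l*(-5 + 2*W))
(18*17)*C(-5, D) = (18*17)*(-(-5 + 2*(-5))/6) = 306*(-(-5 - 10)/6) = 306*(-1/6*(-15)) = 306*(5/2) = 765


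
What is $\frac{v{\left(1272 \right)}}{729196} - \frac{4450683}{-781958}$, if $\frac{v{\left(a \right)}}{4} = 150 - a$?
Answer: $\frac{21904802793}{3852707066} \approx 5.6856$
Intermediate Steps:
$v{\left(a \right)} = 600 - 4 a$ ($v{\left(a \right)} = 4 \left(150 - a\right) = 600 - 4 a$)
$\frac{v{\left(1272 \right)}}{729196} - \frac{4450683}{-781958} = \frac{600 - 5088}{729196} - \frac{4450683}{-781958} = \left(600 - 5088\right) \frac{1}{729196} - - \frac{4450683}{781958} = \left(-4488\right) \frac{1}{729196} + \frac{4450683}{781958} = - \frac{1122}{182299} + \frac{4450683}{781958} = \frac{21904802793}{3852707066}$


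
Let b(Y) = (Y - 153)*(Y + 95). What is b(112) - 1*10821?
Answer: -19308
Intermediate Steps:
b(Y) = (-153 + Y)*(95 + Y)
b(112) - 1*10821 = (-14535 + 112² - 58*112) - 1*10821 = (-14535 + 12544 - 6496) - 10821 = -8487 - 10821 = -19308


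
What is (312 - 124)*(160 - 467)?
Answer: -57716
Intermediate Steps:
(312 - 124)*(160 - 467) = 188*(-307) = -57716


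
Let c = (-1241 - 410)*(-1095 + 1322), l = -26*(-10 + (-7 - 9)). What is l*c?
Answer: -253349252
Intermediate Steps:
l = 676 (l = -26*(-10 - 16) = -26*(-26) = 676)
c = -374777 (c = -1651*227 = -374777)
l*c = 676*(-374777) = -253349252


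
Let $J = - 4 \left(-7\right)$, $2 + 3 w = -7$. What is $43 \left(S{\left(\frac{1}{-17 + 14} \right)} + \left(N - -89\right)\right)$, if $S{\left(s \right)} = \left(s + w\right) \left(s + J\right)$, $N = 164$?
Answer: $\frac{62221}{9} \approx 6913.4$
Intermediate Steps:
$w = -3$ ($w = - \frac{2}{3} + \frac{1}{3} \left(-7\right) = - \frac{2}{3} - \frac{7}{3} = -3$)
$J = 28$ ($J = \left(-1\right) \left(-28\right) = 28$)
$S{\left(s \right)} = \left(-3 + s\right) \left(28 + s\right)$ ($S{\left(s \right)} = \left(s - 3\right) \left(s + 28\right) = \left(-3 + s\right) \left(28 + s\right)$)
$43 \left(S{\left(\frac{1}{-17 + 14} \right)} + \left(N - -89\right)\right) = 43 \left(\left(-84 + \left(\frac{1}{-17 + 14}\right)^{2} + \frac{25}{-17 + 14}\right) + \left(164 - -89\right)\right) = 43 \left(\left(-84 + \left(\frac{1}{-3}\right)^{2} + \frac{25}{-3}\right) + \left(164 + 89\right)\right) = 43 \left(\left(-84 + \left(- \frac{1}{3}\right)^{2} + 25 \left(- \frac{1}{3}\right)\right) + 253\right) = 43 \left(\left(-84 + \frac{1}{9} - \frac{25}{3}\right) + 253\right) = 43 \left(- \frac{830}{9} + 253\right) = 43 \cdot \frac{1447}{9} = \frac{62221}{9}$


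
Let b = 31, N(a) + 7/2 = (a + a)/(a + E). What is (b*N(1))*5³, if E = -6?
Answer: -30225/2 ≈ -15113.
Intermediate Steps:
N(a) = -7/2 + 2*a/(-6 + a) (N(a) = -7/2 + (a + a)/(a - 6) = -7/2 + (2*a)/(-6 + a) = -7/2 + 2*a/(-6 + a))
(b*N(1))*5³ = (31*(3*(14 - 1*1)/(2*(-6 + 1))))*5³ = (31*((3/2)*(14 - 1)/(-5)))*125 = (31*((3/2)*(-⅕)*13))*125 = (31*(-39/10))*125 = -1209/10*125 = -30225/2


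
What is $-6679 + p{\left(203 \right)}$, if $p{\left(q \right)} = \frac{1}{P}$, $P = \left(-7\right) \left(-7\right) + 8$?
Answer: $- \frac{380702}{57} \approx -6679.0$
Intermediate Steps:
$P = 57$ ($P = 49 + 8 = 57$)
$p{\left(q \right)} = \frac{1}{57}$
$-6679 + p{\left(203 \right)} = -6679 + \frac{1}{57} = - \frac{380702}{57}$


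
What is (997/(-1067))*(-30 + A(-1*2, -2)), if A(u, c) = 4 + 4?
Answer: 1994/97 ≈ 20.557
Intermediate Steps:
A(u, c) = 8
(997/(-1067))*(-30 + A(-1*2, -2)) = (997/(-1067))*(-30 + 8) = (997*(-1/1067))*(-22) = -997/1067*(-22) = 1994/97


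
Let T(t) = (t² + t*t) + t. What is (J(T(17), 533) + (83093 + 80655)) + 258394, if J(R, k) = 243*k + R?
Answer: 552256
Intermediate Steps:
T(t) = t + 2*t² (T(t) = (t² + t²) + t = 2*t² + t = t + 2*t²)
J(R, k) = R + 243*k
(J(T(17), 533) + (83093 + 80655)) + 258394 = ((17*(1 + 2*17) + 243*533) + (83093 + 80655)) + 258394 = ((17*(1 + 34) + 129519) + 163748) + 258394 = ((17*35 + 129519) + 163748) + 258394 = ((595 + 129519) + 163748) + 258394 = (130114 + 163748) + 258394 = 293862 + 258394 = 552256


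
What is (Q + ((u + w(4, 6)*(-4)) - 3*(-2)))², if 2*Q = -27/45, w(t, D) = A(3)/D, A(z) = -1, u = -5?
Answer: 1681/900 ≈ 1.8678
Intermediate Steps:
w(t, D) = -1/D
Q = -3/10 (Q = (-27/45)/2 = (-27*1/45)/2 = (½)*(-⅗) = -3/10 ≈ -0.30000)
(Q + ((u + w(4, 6)*(-4)) - 3*(-2)))² = (-3/10 + ((-5 - 1/6*(-4)) - 3*(-2)))² = (-3/10 + ((-5 - 1*⅙*(-4)) + 6))² = (-3/10 + ((-5 - ⅙*(-4)) + 6))² = (-3/10 + ((-5 + ⅔) + 6))² = (-3/10 + (-13/3 + 6))² = (-3/10 + 5/3)² = (41/30)² = 1681/900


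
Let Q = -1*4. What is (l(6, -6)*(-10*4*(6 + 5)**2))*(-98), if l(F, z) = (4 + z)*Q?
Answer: 3794560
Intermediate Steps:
Q = -4
l(F, z) = -16 - 4*z (l(F, z) = (4 + z)*(-4) = -16 - 4*z)
(l(6, -6)*(-10*4*(6 + 5)**2))*(-98) = ((-16 - 4*(-6))*(-10*4*(6 + 5)**2))*(-98) = ((-16 + 24)*(-10*(11*(-2))**2))*(-98) = (8*(-10*(-22)**2))*(-98) = (8*(-10*484))*(-98) = (8*(-4840))*(-98) = -38720*(-98) = 3794560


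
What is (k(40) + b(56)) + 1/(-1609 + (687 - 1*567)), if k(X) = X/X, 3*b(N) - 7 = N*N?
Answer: 4684391/4467 ≈ 1048.7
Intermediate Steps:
b(N) = 7/3 + N²/3 (b(N) = 7/3 + (N*N)/3 = 7/3 + N²/3)
k(X) = 1
(k(40) + b(56)) + 1/(-1609 + (687 - 1*567)) = (1 + (7/3 + (⅓)*56²)) + 1/(-1609 + (687 - 1*567)) = (1 + (7/3 + (⅓)*3136)) + 1/(-1609 + (687 - 567)) = (1 + (7/3 + 3136/3)) + 1/(-1609 + 120) = (1 + 3143/3) + 1/(-1489) = 3146/3 - 1/1489 = 4684391/4467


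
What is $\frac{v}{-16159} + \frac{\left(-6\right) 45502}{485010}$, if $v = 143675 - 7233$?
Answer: $- \frac{11764555888}{1306212765} \approx -9.0066$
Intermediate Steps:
$v = 136442$ ($v = 143675 - 7233 = 136442$)
$\frac{v}{-16159} + \frac{\left(-6\right) 45502}{485010} = \frac{136442}{-16159} + \frac{\left(-6\right) 45502}{485010} = 136442 \left(- \frac{1}{16159}\right) - \frac{45502}{80835} = - \frac{136442}{16159} - \frac{45502}{80835} = - \frac{11764555888}{1306212765}$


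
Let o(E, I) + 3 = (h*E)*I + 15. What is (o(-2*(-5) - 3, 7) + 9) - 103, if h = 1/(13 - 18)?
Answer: -459/5 ≈ -91.800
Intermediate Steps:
h = -⅕ (h = 1/(-5) = -⅕ ≈ -0.20000)
o(E, I) = 12 - E*I/5 (o(E, I) = -3 + ((-E/5)*I + 15) = -3 + (-E*I/5 + 15) = -3 + (15 - E*I/5) = 12 - E*I/5)
(o(-2*(-5) - 3, 7) + 9) - 103 = ((12 - ⅕*(-2*(-5) - 3)*7) + 9) - 103 = ((12 - ⅕*(10 - 3)*7) + 9) - 103 = ((12 - ⅕*7*7) + 9) - 103 = ((12 - 49/5) + 9) - 103 = (11/5 + 9) - 103 = 56/5 - 103 = -459/5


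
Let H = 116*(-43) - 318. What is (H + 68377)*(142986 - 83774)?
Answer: 3734560052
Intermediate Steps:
H = -5306 (H = -4988 - 318 = -5306)
(H + 68377)*(142986 - 83774) = (-5306 + 68377)*(142986 - 83774) = 63071*59212 = 3734560052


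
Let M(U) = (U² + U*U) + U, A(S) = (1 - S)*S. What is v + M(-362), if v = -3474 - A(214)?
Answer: 303834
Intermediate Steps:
A(S) = S*(1 - S)
v = 42108 (v = -3474 - 214*(1 - 1*214) = -3474 - 214*(1 - 214) = -3474 - 214*(-213) = -3474 - 1*(-45582) = -3474 + 45582 = 42108)
M(U) = U + 2*U² (M(U) = (U² + U²) + U = 2*U² + U = U + 2*U²)
v + M(-362) = 42108 - 362*(1 + 2*(-362)) = 42108 - 362*(1 - 724) = 42108 - 362*(-723) = 42108 + 261726 = 303834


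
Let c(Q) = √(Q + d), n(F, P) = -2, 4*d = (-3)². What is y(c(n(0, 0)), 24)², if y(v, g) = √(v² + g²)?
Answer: 2305/4 ≈ 576.25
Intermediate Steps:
d = 9/4 (d = (¼)*(-3)² = (¼)*9 = 9/4 ≈ 2.2500)
c(Q) = √(9/4 + Q) (c(Q) = √(Q + 9/4) = √(9/4 + Q))
y(v, g) = √(g² + v²)
y(c(n(0, 0)), 24)² = (√(24² + (√(9 + 4*(-2))/2)²))² = (√(576 + (√(9 - 8)/2)²))² = (√(576 + (√1/2)²))² = (√(576 + ((½)*1)²))² = (√(576 + (½)²))² = (√(576 + ¼))² = (√(2305/4))² = (√2305/2)² = 2305/4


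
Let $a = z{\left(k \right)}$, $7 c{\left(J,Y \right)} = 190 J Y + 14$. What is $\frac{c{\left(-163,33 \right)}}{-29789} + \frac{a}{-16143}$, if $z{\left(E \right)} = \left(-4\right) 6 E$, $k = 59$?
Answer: $\frac{5597783332}{1122062263} \approx 4.9888$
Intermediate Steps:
$c{\left(J,Y \right)} = 2 + \frac{190 J Y}{7}$ ($c{\left(J,Y \right)} = \frac{190 J Y + 14}{7} = \frac{14 + 190 J Y}{7} = 2 + \frac{190 J Y}{7}$)
$z{\left(E \right)} = - 24 E$
$a = -1416$ ($a = \left(-24\right) 59 = -1416$)
$\frac{c{\left(-163,33 \right)}}{-29789} + \frac{a}{-16143} = \frac{2 + \frac{190}{7} \left(-163\right) 33}{-29789} - \frac{1416}{-16143} = \left(2 - \frac{1022010}{7}\right) \left(- \frac{1}{29789}\right) - - \frac{472}{5381} = \left(- \frac{1021996}{7}\right) \left(- \frac{1}{29789}\right) + \frac{472}{5381} = \frac{1021996}{208523} + \frac{472}{5381} = \frac{5597783332}{1122062263}$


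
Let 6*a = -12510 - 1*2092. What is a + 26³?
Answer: 45427/3 ≈ 15142.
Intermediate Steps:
a = -7301/3 (a = (-12510 - 1*2092)/6 = (-12510 - 2092)/6 = (⅙)*(-14602) = -7301/3 ≈ -2433.7)
a + 26³ = -7301/3 + 26³ = -7301/3 + 17576 = 45427/3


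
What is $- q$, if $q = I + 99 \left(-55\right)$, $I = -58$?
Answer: $5503$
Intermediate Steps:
$q = -5503$ ($q = -58 + 99 \left(-55\right) = -58 - 5445 = -5503$)
$- q = \left(-1\right) \left(-5503\right) = 5503$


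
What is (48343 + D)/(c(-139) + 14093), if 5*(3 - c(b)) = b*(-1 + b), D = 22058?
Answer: 70401/10204 ≈ 6.8994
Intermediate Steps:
c(b) = 3 - b*(-1 + b)/5
(48343 + D)/(c(-139) + 14093) = (48343 + 22058)/((3 - 1/5*(-139)**2 + (1/5)*(-139)) + 14093) = 70401/((3 - 1/5*19321 - 139/5) + 14093) = 70401/((3 - 19321/5 - 139/5) + 14093) = 70401/(-3889 + 14093) = 70401/10204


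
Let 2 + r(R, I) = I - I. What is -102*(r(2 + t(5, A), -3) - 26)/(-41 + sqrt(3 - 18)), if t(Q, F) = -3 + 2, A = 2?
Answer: -14637/212 - 357*I*sqrt(15)/212 ≈ -69.042 - 6.522*I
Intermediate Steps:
t(Q, F) = -1
r(R, I) = -2 (r(R, I) = -2 + (I - I) = -2 + 0 = -2)
-102*(r(2 + t(5, A), -3) - 26)/(-41 + sqrt(3 - 18)) = -102*(-2 - 26)/(-41 + sqrt(3 - 18)) = -(-2856)/(-41 + sqrt(-15)) = -(-2856)/(-41 + I*sqrt(15)) = 2856/(-41 + I*sqrt(15))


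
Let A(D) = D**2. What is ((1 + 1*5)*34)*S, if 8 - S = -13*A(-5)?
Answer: 67932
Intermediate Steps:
S = 333 (S = 8 - (-13)*(-5)**2 = 8 - (-13)*25 = 8 - 1*(-325) = 8 + 325 = 333)
((1 + 1*5)*34)*S = ((1 + 1*5)*34)*333 = ((1 + 5)*34)*333 = (6*34)*333 = 204*333 = 67932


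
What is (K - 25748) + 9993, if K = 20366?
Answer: 4611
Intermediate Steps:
(K - 25748) + 9993 = (20366 - 25748) + 9993 = -5382 + 9993 = 4611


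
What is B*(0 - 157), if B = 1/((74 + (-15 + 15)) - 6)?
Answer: -157/68 ≈ -2.3088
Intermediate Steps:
B = 1/68 (B = 1/((74 + 0) - 6) = 1/(74 - 6) = 1/68 ≈ 0.014706)
B*(0 - 157) = (0 - 157)/68 = (1/68)*(-157) = -157/68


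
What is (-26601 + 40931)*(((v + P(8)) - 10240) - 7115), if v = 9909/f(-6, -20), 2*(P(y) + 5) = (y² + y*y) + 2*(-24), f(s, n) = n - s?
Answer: -1808367185/7 ≈ -2.5834e+8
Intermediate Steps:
P(y) = -29 + y² (P(y) = -5 + ((y² + y*y) + 2*(-24))/2 = -5 + ((y² + y²) - 48)/2 = -5 + (2*y² - 48)/2 = -5 + (-48 + 2*y²)/2 = -5 + (-24 + y²) = -29 + y²)
v = -9909/14 (v = 9909/(-20 - 1*(-6)) = 9909/(-20 + 6) = 9909/(-14) = 9909*(-1/14) = -9909/14 ≈ -707.79)
(-26601 + 40931)*(((v + P(8)) - 10240) - 7115) = (-26601 + 40931)*(((-9909/14 + (-29 + 8²)) - 10240) - 7115) = 14330*(((-9909/14 + (-29 + 64)) - 10240) - 7115) = 14330*(((-9909/14 + 35) - 10240) - 7115) = 14330*((-9419/14 - 10240) - 7115) = 14330*(-152779/14 - 7115) = 14330*(-252389/14) = -1808367185/7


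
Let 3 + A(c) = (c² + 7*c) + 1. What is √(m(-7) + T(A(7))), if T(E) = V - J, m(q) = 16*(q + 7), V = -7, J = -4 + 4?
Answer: I*√7 ≈ 2.6458*I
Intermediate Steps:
A(c) = -2 + c² + 7*c (A(c) = -3 + ((c² + 7*c) + 1) = -3 + (1 + c² + 7*c) = -2 + c² + 7*c)
J = 0
m(q) = 112 + 16*q (m(q) = 16*(7 + q) = 112 + 16*q)
T(E) = -7 (T(E) = -7 - 1*0 = -7 + 0 = -7)
√(m(-7) + T(A(7))) = √((112 + 16*(-7)) - 7) = √((112 - 112) - 7) = √(0 - 7) = √(-7) = I*√7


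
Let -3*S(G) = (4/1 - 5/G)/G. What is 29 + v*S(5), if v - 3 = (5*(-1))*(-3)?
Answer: 127/5 ≈ 25.400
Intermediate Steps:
v = 18 (v = 3 + (5*(-1))*(-3) = 3 - 5*(-3) = 3 + 15 = 18)
S(G) = -(4 - 5/G)/(3*G) (S(G) = -(4/1 - 5/G)/(3*G) = -(4*1 - 5/G)/(3*G) = -(4 - 5/G)/(3*G))
29 + v*S(5) = 29 + 18*((⅓)*(5 - 4*5)/5²) = 29 + 18*((⅓)*(1/25)*(5 - 20)) = 29 + 18*((⅓)*(1/25)*(-15)) = 29 + 18*(-⅕) = 29 - 18/5 = 127/5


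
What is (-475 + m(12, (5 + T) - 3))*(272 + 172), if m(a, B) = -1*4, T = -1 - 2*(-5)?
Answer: -212676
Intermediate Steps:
T = 9 (T = -1 + 10 = 9)
m(a, B) = -4
(-475 + m(12, (5 + T) - 3))*(272 + 172) = (-475 - 4)*(272 + 172) = -479*444 = -212676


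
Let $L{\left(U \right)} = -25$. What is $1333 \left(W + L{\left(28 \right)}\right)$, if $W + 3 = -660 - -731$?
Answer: $57319$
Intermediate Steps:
$W = 68$ ($W = -3 - -71 = -3 + \left(-660 + 731\right) = -3 + 71 = 68$)
$1333 \left(W + L{\left(28 \right)}\right) = 1333 \left(68 - 25\right) = 1333 \cdot 43 = 57319$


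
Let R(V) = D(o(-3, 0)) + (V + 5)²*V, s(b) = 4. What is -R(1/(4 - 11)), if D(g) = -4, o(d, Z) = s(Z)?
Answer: 2528/343 ≈ 7.3703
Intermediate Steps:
o(d, Z) = 4
R(V) = -4 + V*(5 + V)² (R(V) = -4 + (V + 5)²*V = -4 + (5 + V)²*V = -4 + V*(5 + V)²)
-R(1/(4 - 11)) = -(-4 + (5 + 1/(4 - 11))²/(4 - 11)) = -(-4 + (5 + 1/(-7))²/(-7)) = -(-4 - (5 - ⅐)²/7) = -(-4 - (34/7)²/7) = -(-4 - ⅐*1156/49) = -(-4 - 1156/343) = -1*(-2528/343) = 2528/343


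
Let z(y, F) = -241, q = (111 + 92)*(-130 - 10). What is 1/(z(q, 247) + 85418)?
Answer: 1/85177 ≈ 1.1740e-5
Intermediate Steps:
q = -28420 (q = 203*(-140) = -28420)
1/(z(q, 247) + 85418) = 1/(-241 + 85418) = 1/85177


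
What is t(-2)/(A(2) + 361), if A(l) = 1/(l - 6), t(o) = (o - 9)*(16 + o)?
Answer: -616/1443 ≈ -0.42689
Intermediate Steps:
t(o) = (-9 + o)*(16 + o)
A(l) = 1/(-6 + l)
t(-2)/(A(2) + 361) = (-144 + (-2)**2 + 7*(-2))/(1/(-6 + 2) + 361) = (-144 + 4 - 14)/(1/(-4) + 361) = -154/(-1/4 + 361) = -154/1443/4 = -154*4/1443 = -616/1443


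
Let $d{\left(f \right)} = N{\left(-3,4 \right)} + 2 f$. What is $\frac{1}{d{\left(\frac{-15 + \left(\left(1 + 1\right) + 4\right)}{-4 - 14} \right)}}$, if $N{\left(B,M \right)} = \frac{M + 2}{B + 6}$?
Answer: $\frac{1}{3} \approx 0.33333$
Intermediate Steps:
$N{\left(B,M \right)} = \frac{2 + M}{6 + B}$
$d{\left(f \right)} = 2 + 2 f$ ($d{\left(f \right)} = \frac{2 + 4}{6 - 3} + 2 f = \frac{1}{3} \cdot 6 + 2 f = 2 + 2 f$)
$\frac{1}{d{\left(\frac{-15 + \left(\left(1 + 1\right) + 4\right)}{-4 - 14} \right)}} = \frac{1}{2 + 2 \frac{-15 + \left(\left(1 + 1\right) + 4\right)}{-4 - 14}} = \frac{1}{2 + 2 \frac{-15 + \left(2 + 4\right)}{-18}} = \frac{1}{2 + 2 \left(-15 + 6\right) \left(- \frac{1}{18}\right)} = \frac{1}{2 + 2 \left(\left(-9\right) \left(- \frac{1}{18}\right)\right)} = \frac{1}{2 + 2 \cdot \frac{1}{2}} = \frac{1}{2 + 1} = \frac{1}{3}$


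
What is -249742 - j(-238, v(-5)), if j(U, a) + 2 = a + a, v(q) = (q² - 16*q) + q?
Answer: -249940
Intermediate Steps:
v(q) = q² - 15*q
j(U, a) = -2 + 2*a (j(U, a) = -2 + (a + a) = -2 + 2*a)
-249742 - j(-238, v(-5)) = -249742 - (-2 + 2*(-5*(-15 - 5))) = -249742 - (-2 + 2*(-5*(-20))) = -249742 - (-2 + 2*100) = -249742 - (-2 + 200) = -249742 - 1*198 = -249742 - 198 = -249940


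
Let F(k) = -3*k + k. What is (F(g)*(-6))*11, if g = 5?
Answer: 660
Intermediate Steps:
F(k) = -2*k
(F(g)*(-6))*11 = (-2*5*(-6))*11 = -10*(-6)*11 = 60*11 = 660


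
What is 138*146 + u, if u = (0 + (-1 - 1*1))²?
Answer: 20152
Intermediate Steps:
u = 4 (u = (0 + (-1 - 1))² = (0 - 2)² = (-2)² = 4)
138*146 + u = 138*146 + 4 = 20148 + 4 = 20152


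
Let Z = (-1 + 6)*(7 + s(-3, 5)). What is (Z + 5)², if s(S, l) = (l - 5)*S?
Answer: 1600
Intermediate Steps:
s(S, l) = S*(-5 + l) (s(S, l) = (-5 + l)*S = S*(-5 + l))
Z = 35 (Z = (-1 + 6)*(7 - 3*(-5 + 5)) = 5*(7 - 3*0) = 5*(7 + 0) = 5*7 = 35)
(Z + 5)² = (35 + 5)² = 40² = 1600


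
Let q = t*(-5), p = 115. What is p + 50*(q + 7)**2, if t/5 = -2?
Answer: 162565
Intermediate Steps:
t = -10 (t = 5*(-2) = -10)
q = 50 (q = -10*(-5) = 50)
p + 50*(q + 7)**2 = 115 + 50*(50 + 7)**2 = 115 + 50*57**2 = 115 + 50*3249 = 115 + 162450 = 162565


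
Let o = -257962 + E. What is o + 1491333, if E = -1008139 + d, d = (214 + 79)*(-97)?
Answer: 196811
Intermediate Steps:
d = -28421 (d = 293*(-97) = -28421)
E = -1036560 (E = -1008139 - 28421 = -1036560)
o = -1294522 (o = -257962 - 1036560 = -1294522)
o + 1491333 = -1294522 + 1491333 = 196811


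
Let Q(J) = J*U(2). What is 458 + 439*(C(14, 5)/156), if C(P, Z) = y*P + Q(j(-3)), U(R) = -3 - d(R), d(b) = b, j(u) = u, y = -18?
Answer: -10865/52 ≈ -208.94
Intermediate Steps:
U(R) = -3 - R
Q(J) = -5*J (Q(J) = J*(-3 - 1*2) = J*(-3 - 2) = J*(-5) = -5*J)
C(P, Z) = 15 - 18*P (C(P, Z) = -18*P - 5*(-3) = -18*P + 15 = 15 - 18*P)
458 + 439*(C(14, 5)/156) = 458 + 439*((15 - 18*14)/156) = 458 + 439*((15 - 252)*(1/156)) = 458 + 439*(-237*1/156) = 458 + 439*(-79/52) = 458 - 34681/52 = -10865/52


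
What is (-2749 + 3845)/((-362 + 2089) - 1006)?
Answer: 1096/721 ≈ 1.5201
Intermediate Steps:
(-2749 + 3845)/((-362 + 2089) - 1006) = 1096/(1727 - 1006) = 1096/721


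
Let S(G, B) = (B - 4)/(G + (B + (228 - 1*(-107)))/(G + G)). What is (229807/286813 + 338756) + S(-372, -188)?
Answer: 8968354020510483/26474273965 ≈ 3.3876e+5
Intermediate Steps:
S(G, B) = (-4 + B)/(G + (335 + B)/(2*G)) (S(G, B) = (-4 + B)/(G + (B + (228 + 107))/((2*G))) = (-4 + B)/(G + (B + 335)*(1/(2*G))) = (-4 + B)/(G + (335 + B)*(1/(2*G))) = (-4 + B)/(G + (335 + B)/(2*G)))
(229807/286813 + 338756) + S(-372, -188) = (229807/286813 + 338756) + 2*(-372)*(-4 - 188)/(335 - 188 + 2*(-372)²) = (229807*(1/286813) + 338756) + 2*(-372)*(-192)/(335 - 188 + 2*138384) = (229807/286813 + 338756) + 2*(-372)*(-192)/(335 - 188 + 276768) = 97159854435/286813 + 2*(-372)*(-192)/276915 = 97159854435/286813 + 2*(-372)*(1/276915)*(-192) = 97159854435/286813 + 47616/92305 = 8968354020510483/26474273965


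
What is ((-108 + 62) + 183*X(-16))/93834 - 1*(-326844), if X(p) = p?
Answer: 15334538461/46917 ≈ 3.2684e+5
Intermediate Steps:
((-108 + 62) + 183*X(-16))/93834 - 1*(-326844) = ((-108 + 62) + 183*(-16))/93834 - 1*(-326844) = (-46 - 2928)*(1/93834) + 326844 = -2974*1/93834 + 326844 = -1487/46917 + 326844 = 15334538461/46917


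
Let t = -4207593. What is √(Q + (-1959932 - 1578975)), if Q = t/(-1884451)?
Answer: 2*I*√3141800345179290566/1884451 ≈ 1881.2*I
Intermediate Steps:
Q = 4207593/1884451 (Q = -4207593/(-1884451) = -4207593*(-1/1884451) = 4207593/1884451 ≈ 2.2328)
√(Q + (-1959932 - 1578975)) = √(4207593/1884451 + (-1959932 - 1578975)) = √(4207593/1884451 - 3538907) = √(-6668892627464/1884451) = 2*I*√3141800345179290566/1884451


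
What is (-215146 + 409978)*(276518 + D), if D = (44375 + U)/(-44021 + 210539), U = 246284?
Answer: 45308786743272/841 ≈ 5.3875e+10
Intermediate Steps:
D = 290659/166518 (D = (44375 + 246284)/(-44021 + 210539) = 290659/166518 ≈ 1.7455)
(-215146 + 409978)*(276518 + D) = (-215146 + 409978)*(276518 + 290659/166518) = 194832*(46045514983/166518) = 45308786743272/841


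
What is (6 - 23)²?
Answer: 289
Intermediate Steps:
(6 - 23)² = (-17)² = 289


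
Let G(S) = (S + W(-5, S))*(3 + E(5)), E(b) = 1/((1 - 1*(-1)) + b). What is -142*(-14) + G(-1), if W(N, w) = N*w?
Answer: 14004/7 ≈ 2000.6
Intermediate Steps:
E(b) = 1/(2 + b) (E(b) = 1/((1 + 1) + b) = 1/(2 + b))
G(S) = -88*S/7 (G(S) = (S - 5*S)*(3 + 1/(2 + 5)) = (-4*S)*(3 + 1/7) = -4*S*(22/7) = -88*S/7)
-142*(-14) + G(-1) = -142*(-14) - 88/7*(-1) = 1988 + 88/7 = 14004/7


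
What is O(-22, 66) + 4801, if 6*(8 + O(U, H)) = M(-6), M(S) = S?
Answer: 4792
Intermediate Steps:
O(U, H) = -9 (O(U, H) = -8 + (⅙)*(-6) = -8 - 1 = -9)
O(-22, 66) + 4801 = -9 + 4801 = 4792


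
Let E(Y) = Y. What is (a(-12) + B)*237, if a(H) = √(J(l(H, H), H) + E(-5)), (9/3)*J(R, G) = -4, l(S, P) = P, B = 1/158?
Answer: 3/2 + 79*I*√57 ≈ 1.5 + 596.44*I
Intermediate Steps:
B = 1/158 ≈ 0.0063291
J(R, G) = -4/3 (J(R, G) = (⅓)*(-4) = -4/3)
a(H) = I*√57/3 (a(H) = √(-4/3 - 5) = √(-19/3) = I*√57/3)
(a(-12) + B)*237 = (I*√57/3 + 1/158)*237 = (1/158 + I*√57/3)*237 = 3/2 + 79*I*√57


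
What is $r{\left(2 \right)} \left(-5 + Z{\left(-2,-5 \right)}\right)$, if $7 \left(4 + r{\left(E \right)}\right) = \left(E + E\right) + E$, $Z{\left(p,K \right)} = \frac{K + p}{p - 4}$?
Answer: $\frac{253}{21} \approx 12.048$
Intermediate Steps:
$Z{\left(p,K \right)} = \frac{K + p}{-4 + p}$
$r{\left(E \right)} = -4 + \frac{3 E}{7}$ ($r{\left(E \right)} = -4 + \frac{\left(E + E\right) + E}{7} = -4 + \frac{2 E + E}{7} = -4 + \frac{3 E}{7}$)
$r{\left(2 \right)} \left(-5 + Z{\left(-2,-5 \right)}\right) = \left(-4 + \frac{3}{7} \cdot 2\right) \left(-5 + \frac{-5 - 2}{-4 - 2}\right) = \left(-4 + \frac{6}{7}\right) \left(-5 + \frac{1}{-6} \left(-7\right)\right) = - \frac{22 \left(-5 - - \frac{7}{6}\right)}{7} = - \frac{22 \left(-5 + \frac{7}{6}\right)}{7} = \left(- \frac{22}{7}\right) \left(- \frac{23}{6}\right) = \frac{253}{21}$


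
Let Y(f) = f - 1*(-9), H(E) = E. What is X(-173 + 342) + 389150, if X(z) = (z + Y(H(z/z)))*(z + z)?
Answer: 449652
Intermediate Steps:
Y(f) = 9 + f (Y(f) = f + 9 = 9 + f)
X(z) = 2*z*(10 + z) (X(z) = (z + (9 + z/z))*(z + z) = (z + (9 + 1))*(2*z) = (z + 10)*(2*z) = (10 + z)*(2*z) = 2*z*(10 + z))
X(-173 + 342) + 389150 = 2*(-173 + 342)*(10 + (-173 + 342)) + 389150 = 2*169*(10 + 169) + 389150 = 2*169*179 + 389150 = 60502 + 389150 = 449652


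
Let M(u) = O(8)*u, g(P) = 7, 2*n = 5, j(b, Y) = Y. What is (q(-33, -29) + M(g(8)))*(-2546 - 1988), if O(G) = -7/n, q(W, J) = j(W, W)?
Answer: 1192442/5 ≈ 2.3849e+5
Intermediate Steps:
n = 5/2 (n = (½)*5 = 5/2 ≈ 2.5000)
q(W, J) = W
O(G) = -14/5 (O(G) = -7/5/2 = -7*⅖ = -14/5)
M(u) = -14*u/5
(q(-33, -29) + M(g(8)))*(-2546 - 1988) = (-33 - 14/5*7)*(-2546 - 1988) = (-33 - 98/5)*(-4534) = -263/5*(-4534) = 1192442/5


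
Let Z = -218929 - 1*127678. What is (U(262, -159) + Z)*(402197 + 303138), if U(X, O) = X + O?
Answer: -244401398840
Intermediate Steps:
U(X, O) = O + X
Z = -346607 (Z = -218929 - 127678 = -346607)
(U(262, -159) + Z)*(402197 + 303138) = ((-159 + 262) - 346607)*(402197 + 303138) = (103 - 346607)*705335 = -346504*705335 = -244401398840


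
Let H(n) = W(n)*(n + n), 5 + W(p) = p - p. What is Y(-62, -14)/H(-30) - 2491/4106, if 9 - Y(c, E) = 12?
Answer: -126603/205300 ≈ -0.61667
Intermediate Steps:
W(p) = -5 (W(p) = -5 + (p - p) = -5 + 0 = -5)
Y(c, E) = -3 (Y(c, E) = 9 - 1*12 = 9 - 12 = -3)
H(n) = -10*n (H(n) = -5*(n + n) = -10*n)
Y(-62, -14)/H(-30) - 2491/4106 = -3/((-10*(-30))) - 2491/4106 = -3/300 - 2491*1/4106 = -3*1/300 - 2491/4106 = -1/100 - 2491/4106 = -126603/205300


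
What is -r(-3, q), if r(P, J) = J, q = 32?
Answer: -32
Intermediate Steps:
-r(-3, q) = -1*32 = -32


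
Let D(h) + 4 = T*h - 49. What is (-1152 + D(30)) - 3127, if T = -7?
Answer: -4542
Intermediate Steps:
D(h) = -53 - 7*h (D(h) = -4 + (-7*h - 49) = -4 + (-49 - 7*h) = -53 - 7*h)
(-1152 + D(30)) - 3127 = (-1152 + (-53 - 7*30)) - 3127 = (-1152 + (-53 - 210)) - 3127 = (-1152 - 263) - 3127 = -1415 - 3127 = -4542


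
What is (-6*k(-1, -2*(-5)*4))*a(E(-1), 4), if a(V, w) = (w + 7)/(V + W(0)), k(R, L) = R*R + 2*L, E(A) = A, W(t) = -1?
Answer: 2673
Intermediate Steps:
k(R, L) = R**2 + 2*L
a(V, w) = (7 + w)/(-1 + V) (a(V, w) = (w + 7)/(V - 1) = (7 + w)/(-1 + V))
(-6*k(-1, -2*(-5)*4))*a(E(-1), 4) = (-6*((-1)**2 + 2*(-2*(-5)*4)))*((7 + 4)/(-1 - 1)) = (-6*(1 + 2*(10*4)))*(11/(-2)) = (-6*(1 + 2*40))*(-1/2*11) = -6*(1 + 80)*(-11/2) = -6*81*(-11/2) = -486*(-11/2) = 2673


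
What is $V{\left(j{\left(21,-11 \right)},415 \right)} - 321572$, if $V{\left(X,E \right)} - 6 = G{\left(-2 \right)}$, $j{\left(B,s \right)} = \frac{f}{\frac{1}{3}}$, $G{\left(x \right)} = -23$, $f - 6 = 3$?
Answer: $-321589$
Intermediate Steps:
$f = 9$ ($f = 6 + 3 = 9$)
$j{\left(B,s \right)} = 27$ ($j{\left(B,s \right)} = \frac{9}{\frac{1}{3}} = 9 \frac{1}{\frac{1}{3}} = 9 \cdot 3 = 27$)
$V{\left(X,E \right)} = -17$ ($V{\left(X,E \right)} = 6 - 23 = -17$)
$V{\left(j{\left(21,-11 \right)},415 \right)} - 321572 = -17 - 321572 = -321589$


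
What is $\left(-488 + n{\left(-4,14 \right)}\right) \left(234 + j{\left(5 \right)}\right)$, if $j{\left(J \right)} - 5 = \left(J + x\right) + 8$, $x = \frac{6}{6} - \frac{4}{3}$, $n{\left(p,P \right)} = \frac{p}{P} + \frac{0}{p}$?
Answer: $- \frac{2580590}{21} \approx -1.2289 \cdot 10^{5}$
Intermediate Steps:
$n{\left(p,P \right)} = \frac{p}{P}$ ($n{\left(p,P \right)} = \frac{p}{P} + 0 = \frac{p}{P}$)
$x = - \frac{1}{3}$ ($x = 6 \cdot \frac{1}{6} - \frac{4}{3} = 1 - \frac{4}{3} = - \frac{1}{3} \approx -0.33333$)
$j{\left(J \right)} = \frac{38}{3} + J$ ($j{\left(J \right)} = 5 + \left(\left(J - \frac{1}{3}\right) + 8\right) = 5 + \left(\left(- \frac{1}{3} + J\right) + 8\right) = 5 + \left(\frac{23}{3} + J\right) = \frac{38}{3} + J$)
$\left(-488 + n{\left(-4,14 \right)}\right) \left(234 + j{\left(5 \right)}\right) = \left(-488 - \frac{4}{14}\right) \left(234 + \left(\frac{38}{3} + 5\right)\right) = \left(-488 - \frac{2}{7}\right) \left(234 + \frac{53}{3}\right) = \left(-488 - \frac{2}{7}\right) \frac{755}{3} = \left(- \frac{3418}{7}\right) \frac{755}{3} = - \frac{2580590}{21}$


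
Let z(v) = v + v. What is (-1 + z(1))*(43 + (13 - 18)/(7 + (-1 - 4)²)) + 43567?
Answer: 1395515/32 ≈ 43610.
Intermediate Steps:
z(v) = 2*v
(-1 + z(1))*(43 + (13 - 18)/(7 + (-1 - 4)²)) + 43567 = (-1 + 2*1)*(43 + (13 - 18)/(7 + (-1 - 4)²)) + 43567 = (-1 + 2)*(43 - 5/(7 + (-5)²)) + 43567 = 1*(43 - 5/(7 + 25)) + 43567 = 1*(43 - 5/32) + 43567 = 1*(1371/32) + 43567 = 1371/32 + 43567 = 1395515/32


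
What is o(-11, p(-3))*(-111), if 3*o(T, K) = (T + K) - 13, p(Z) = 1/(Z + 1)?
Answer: 1813/2 ≈ 906.50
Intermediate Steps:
p(Z) = 1/(1 + Z)
o(T, K) = -13/3 + K/3 + T/3 (o(T, K) = ((T + K) - 13)/3 = ((K + T) - 13)/3 = (-13 + K + T)/3 = -13/3 + K/3 + T/3)
o(-11, p(-3))*(-111) = (-13/3 + 1/(3*(1 - 3)) + (⅓)*(-11))*(-111) = (-13/3 + (⅓)/(-2) - 11/3)*(-111) = (-13/3 + (⅓)*(-½) - 11/3)*(-111) = (-13/3 - ⅙ - 11/3)*(-111) = -49/6*(-111) = 1813/2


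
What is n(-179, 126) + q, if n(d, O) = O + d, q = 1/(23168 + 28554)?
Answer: -2741265/51722 ≈ -53.000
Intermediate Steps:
q = 1/51722 ≈ 1.9334e-5
n(-179, 126) + q = (126 - 179) + 1/51722 = -53 + 1/51722 = -2741265/51722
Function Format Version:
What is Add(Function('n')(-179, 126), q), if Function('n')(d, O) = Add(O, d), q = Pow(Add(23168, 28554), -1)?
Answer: Rational(-2741265, 51722) ≈ -53.000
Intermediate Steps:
q = Rational(1, 51722) (q = Pow(51722, -1) = Rational(1, 51722) ≈ 1.9334e-5)
Add(Function('n')(-179, 126), q) = Add(Add(126, -179), Rational(1, 51722)) = Add(-53, Rational(1, 51722)) = Rational(-2741265, 51722)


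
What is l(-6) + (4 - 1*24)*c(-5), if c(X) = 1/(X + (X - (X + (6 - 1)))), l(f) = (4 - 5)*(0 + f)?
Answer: 8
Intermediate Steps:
l(f) = -f
c(X) = 1/(-5 + X) (c(X) = 1/(X + (X - (X + 5))) = 1/(X + (X - (5 + X))) = 1/(X + (X + (-5 - X))) = 1/(X - 5) = 1/(-5 + X))
l(-6) + (4 - 1*24)*c(-5) = -1*(-6) + (4 - 1*24)/(-5 - 5) = 6 + (4 - 24)/(-10) = 6 - 20*(-⅒) = 6 + 2 = 8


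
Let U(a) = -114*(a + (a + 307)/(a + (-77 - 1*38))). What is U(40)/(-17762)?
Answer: 50407/222025 ≈ 0.22703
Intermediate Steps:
U(a) = -114*a - 114*(307 + a)/(-115 + a) (U(a) = -114*(a + (307 + a)/(a + (-77 - 38))) = -114*(a + (307 + a)/(a - 115)) = -114*(a + (307 + a)/(-115 + a)) = -114*a - 114*(307 + a)/(-115 + a))
U(40)/(-17762) = (114*(-307 - 1*40**2 + 114*40)/(-115 + 40))/(-17762) = (114*(-307 - 1*1600 + 4560)/(-75))*(-1/17762) = (114*(-1/75)*(-307 - 1600 + 4560))*(-1/17762) = (114*(-1/75)*2653)*(-1/17762) = -100814/25*(-1/17762) = 50407/222025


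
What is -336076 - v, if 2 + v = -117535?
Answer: -218539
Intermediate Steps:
v = -117537 (v = -2 - 117535 = -117537)
-336076 - v = -336076 - 1*(-117537) = -336076 + 117537 = -218539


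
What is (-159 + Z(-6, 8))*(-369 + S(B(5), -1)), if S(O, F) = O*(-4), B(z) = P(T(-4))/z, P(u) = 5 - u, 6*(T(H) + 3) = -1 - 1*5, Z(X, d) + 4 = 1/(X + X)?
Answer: 1227039/20 ≈ 61352.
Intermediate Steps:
Z(X, d) = -4 + 1/(2*X) (Z(X, d) = -4 + 1/(X + X) = -4 + 1/(2*X))
T(H) = -4 (T(H) = -3 + (-1 - 1*5)/6 = -3 + (-1 - 5)/6 = -3 + (⅙)*(-6) = -3 - 1 = -4)
B(z) = 9/z (B(z) = (5 - 1*(-4))/z = (5 + 4)/z = 9/z)
S(O, F) = -4*O
(-159 + Z(-6, 8))*(-369 + S(B(5), -1)) = (-159 + (-4 + (½)/(-6)))*(-369 - 36/5) = (-159 + (-4 + (½)*(-⅙)))*(-369 - 36/5) = (-159 + (-4 - 1/12))*(-369 - 4*9/5) = (-159 - 49/12)*(-369 - 36/5) = -1957/12*(-1881/5) = 1227039/20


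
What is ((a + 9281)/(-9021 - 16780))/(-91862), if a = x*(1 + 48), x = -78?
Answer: 5459/2370131462 ≈ 2.3032e-6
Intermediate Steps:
a = -3822 (a = -78*(1 + 48) = -78*49 = -3822)
((a + 9281)/(-9021 - 16780))/(-91862) = ((-3822 + 9281)/(-9021 - 16780))/(-91862) = (5459/(-25801))*(-1/91862) = (5459*(-1/25801))*(-1/91862) = -5459/25801*(-1/91862) = 5459/2370131462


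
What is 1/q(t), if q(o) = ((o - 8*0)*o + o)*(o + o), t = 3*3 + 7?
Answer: 1/8704 ≈ 0.00011489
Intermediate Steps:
t = 16 (t = 9 + 7 = 16)
q(o) = 2*o*(o + o²) (q(o) = ((o + 0)*o + o)*(2*o) = (o*o + o)*(2*o) = (o² + o)*(2*o) = (o + o²)*(2*o) = 2*o*(o + o²))
1/q(t) = 1/(2*16²*(1 + 16)) = 1/(2*256*17) = 1/8704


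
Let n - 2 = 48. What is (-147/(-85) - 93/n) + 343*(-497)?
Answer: -144900461/850 ≈ -1.7047e+5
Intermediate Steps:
n = 50 (n = 2 + 48 = 50)
(-147/(-85) - 93/n) + 343*(-497) = (-147/(-85) - 93/50) + 343*(-497) = (-147*(-1/85) - 93*1/50) - 170471 = (147/85 - 93/50) - 170471 = -111/850 - 170471 = -144900461/850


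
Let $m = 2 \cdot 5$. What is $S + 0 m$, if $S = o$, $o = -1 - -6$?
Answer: $5$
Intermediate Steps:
$o = 5$ ($o = -1 + 6 = 5$)
$S = 5$
$m = 10$
$S + 0 m = 5 + 0 \cdot 10 = 5 + 0 = 5$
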